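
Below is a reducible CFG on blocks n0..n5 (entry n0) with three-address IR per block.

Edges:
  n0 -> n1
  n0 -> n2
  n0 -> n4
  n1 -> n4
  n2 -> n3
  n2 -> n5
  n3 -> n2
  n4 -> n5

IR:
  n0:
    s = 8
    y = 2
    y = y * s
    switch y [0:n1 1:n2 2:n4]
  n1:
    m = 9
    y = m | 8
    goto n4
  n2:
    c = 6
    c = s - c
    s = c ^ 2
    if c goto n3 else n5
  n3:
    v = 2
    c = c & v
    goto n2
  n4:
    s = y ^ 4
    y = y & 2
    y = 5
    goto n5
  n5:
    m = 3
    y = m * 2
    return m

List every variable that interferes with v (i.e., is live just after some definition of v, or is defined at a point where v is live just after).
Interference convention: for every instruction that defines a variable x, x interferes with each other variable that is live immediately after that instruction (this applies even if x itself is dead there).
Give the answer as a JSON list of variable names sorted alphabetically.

Block summaries:
  n0 def {s,y} use ∅
  n1 def {m,y} use ∅
  n2 def {c,s} use {s}
  n3 def {c,v} use {c}
  n4 def {s,y} use {y}
  n5 def {m,y} use ∅

Liveness:
  live n0: ∅→{s,y}
  live n1: ∅→{y}
  live n2: {s}→{c,s}
  live n3: {c,s}→{s}
  live n4: {y}→∅
  live n5: ∅→∅

Interference:
  c — {s,v}
  m — {y}
  s — {c,v,y}
  v — {c,s}
  y — {m,s}

N(v) = ["c", "s"]

Answer: ["c", "s"]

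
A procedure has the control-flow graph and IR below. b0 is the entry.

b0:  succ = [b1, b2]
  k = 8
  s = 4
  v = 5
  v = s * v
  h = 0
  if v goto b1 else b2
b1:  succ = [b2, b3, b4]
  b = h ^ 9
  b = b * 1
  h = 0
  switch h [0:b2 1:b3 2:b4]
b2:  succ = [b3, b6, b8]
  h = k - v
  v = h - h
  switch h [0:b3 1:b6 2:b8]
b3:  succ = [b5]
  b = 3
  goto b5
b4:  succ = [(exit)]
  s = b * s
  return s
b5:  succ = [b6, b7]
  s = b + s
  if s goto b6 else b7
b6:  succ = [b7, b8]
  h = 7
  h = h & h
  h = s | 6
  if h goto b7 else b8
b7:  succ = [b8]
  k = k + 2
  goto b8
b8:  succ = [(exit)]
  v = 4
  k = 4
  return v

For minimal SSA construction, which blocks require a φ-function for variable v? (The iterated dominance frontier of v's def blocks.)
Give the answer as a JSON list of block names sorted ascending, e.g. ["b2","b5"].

idom tree: b1←b0 b2←b0 b3←b0 b4←b1 b5←b3 b6←b0 b7←b0 b8←b0
Dom∩ at merges:
  b2: preds {b0,b1}: {b0} ∩ {b0,b1} = {b0}; idom=b0
  b3: preds {b1,b2}: {b0,b1} ∩ {b0,b2} = {b0}; idom=b0
  b6: preds {b2,b5}: {b0,b2} ∩ {b0,b3,b5} = {b0}; idom=b0
  b7: preds {b5,b6}: {b0,b3,b5} ∩ {b0,b6} = {b0}; idom=b0
  b8: preds {b2,b6,b7}: {b0,b2} ∩ {b0,b6} ∩ {b0,b7} = {b0}; idom=b0

DF derivation:
  b2←b0: walk · to b0
  b2←b1: walk b1 to b0
  b3←b1: walk b1 to b0
  b3←b2: walk b2 to b0
  b6←b2: walk b2 to b0
  b6←b5: walk b5→b3 to b0
  b7←b5: walk b5→b3 to b0
  b7←b6: walk b6 to b0
  b8←b2: walk b2 to b0
  b8←b6: walk b6 to b0
  b8←b7: walk b7 to b0
  b0: DF=∅
  b1: DF={b2,b3}
  b2: DF={b3,b6,b8}
  b3: DF={b6,b7}
  b4: DF=∅
  b5: DF={b6,b7}
  b6: DF={b7,b8}
  b7: DF={b8}
  b8: DF=∅

φ for v: defs {b0,b2,b8}
  DF⁺ = {b3,b6,b7,b8}

Answer: ["b3", "b6", "b7", "b8"]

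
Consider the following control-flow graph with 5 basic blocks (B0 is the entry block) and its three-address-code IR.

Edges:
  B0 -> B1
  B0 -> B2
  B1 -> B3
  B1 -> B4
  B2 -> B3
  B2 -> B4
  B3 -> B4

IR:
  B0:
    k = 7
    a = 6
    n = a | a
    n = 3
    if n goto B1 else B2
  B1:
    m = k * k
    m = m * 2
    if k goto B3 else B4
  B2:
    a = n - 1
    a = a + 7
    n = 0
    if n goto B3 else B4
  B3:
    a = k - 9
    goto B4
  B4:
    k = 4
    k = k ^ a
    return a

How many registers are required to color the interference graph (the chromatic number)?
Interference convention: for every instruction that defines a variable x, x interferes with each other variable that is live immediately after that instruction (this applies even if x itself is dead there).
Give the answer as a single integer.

def/use:
  B0: {a,k,n} / ∅
  B1: {m} / {k}
  B2: {a,n} / {n}
  B3: {a} / {k}
  B4: {k} / {a}

Live sets:
  B0: in=∅ out={a,k,n}
  B1: in={a,k} out={a,k}
  B2: in={k,n} out={a,k}
  B3: in={k} out={a}
  B4: in={a} out=∅

Interfere edges:
  a↔{k,m,n}
  k↔{a,m,n}
  m↔{a,k}
  n↔{a,k}

Colouring:
  {a,k,m} pairwise interfere (3-clique) ⇒ χ ≥ 3
  assign a→R0 k→R1 m→R2 n→R2 — no edge inside a register ⇒ χ ≤ 3
  χ = 3

Answer: 3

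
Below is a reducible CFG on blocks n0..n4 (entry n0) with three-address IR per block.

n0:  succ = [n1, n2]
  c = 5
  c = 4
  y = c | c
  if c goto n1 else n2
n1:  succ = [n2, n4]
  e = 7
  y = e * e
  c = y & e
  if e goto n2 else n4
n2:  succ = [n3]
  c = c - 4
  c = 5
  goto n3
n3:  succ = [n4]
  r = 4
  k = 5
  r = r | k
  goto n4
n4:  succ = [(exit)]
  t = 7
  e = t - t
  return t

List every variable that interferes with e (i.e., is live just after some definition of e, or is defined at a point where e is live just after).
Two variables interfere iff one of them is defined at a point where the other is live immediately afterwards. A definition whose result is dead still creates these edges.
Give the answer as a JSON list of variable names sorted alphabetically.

Answer: ["c", "t", "y"]

Derivation:
Block summaries:
  n0 def {c,y} use ∅
  n1 def {c,e,y} use ∅
  n2 def {c} use {c}
  n3 def {k,r} use ∅
  n4 def {e,t} use ∅

Backward fixpoint:
  n0: in=∅ out={c}
  n1: in=∅ out={c}
  n2: in={c} out=∅
  n3: in=∅ out=∅
  n4: in=∅ out=∅

Conflict graph:
  c: {e,y}
  e: {c,t,y}
  k: {r}
  r: {k}
  t: {e}
  y: {c,e}

N(e) = ["c", "t", "y"]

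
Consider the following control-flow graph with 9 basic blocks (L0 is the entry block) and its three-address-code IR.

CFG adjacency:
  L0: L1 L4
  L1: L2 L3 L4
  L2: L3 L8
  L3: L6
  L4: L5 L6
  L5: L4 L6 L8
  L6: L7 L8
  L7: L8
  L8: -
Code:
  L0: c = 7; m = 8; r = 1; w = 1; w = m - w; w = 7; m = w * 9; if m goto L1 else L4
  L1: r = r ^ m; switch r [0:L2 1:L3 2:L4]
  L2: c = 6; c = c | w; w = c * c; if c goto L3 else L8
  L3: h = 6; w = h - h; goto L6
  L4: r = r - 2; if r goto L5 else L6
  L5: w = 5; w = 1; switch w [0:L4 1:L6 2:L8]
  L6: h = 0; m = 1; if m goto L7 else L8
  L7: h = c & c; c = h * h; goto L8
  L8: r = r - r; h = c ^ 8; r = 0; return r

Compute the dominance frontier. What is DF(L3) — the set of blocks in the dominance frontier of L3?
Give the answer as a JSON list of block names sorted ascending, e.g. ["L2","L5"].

idom tree: L1←L0 L2←L1 L3←L1 L4←L0 L5←L4 L6←L0 L7←L6 L8←L0
Dom at joins:
  L3: preds {L1,L2}: {L0,L1} ∩ {L0,L1,L2} = {L0,L1}; idom=L1
  L4: preds {L0,L1,L5}: {L0} ∩ {L0,L1} ∩ {L0,L4,L5} = {L0}; idom=L0
  L6: preds {L3,L4,L5}: {L0,L1,L3} ∩ {L0,L4} ∩ {L0,L4,L5} = {L0}; idom=L0
  L8: preds {L2,L5,L6,L7}: {L0,L1,L2} ∩ {L0,L4,L5} ∩ {L0,L6} ∩ {L0,L6,L7} = {L0}; idom=L0

DF derivation:
  join L3 pred L1: · stop@L1
  join L3 pred L2: L2 stop@L1
  join L4 pred L0: · stop@L0
  join L4 pred L1: L1 stop@L0
  join L4 pred L5: L5→L4 stop@L0
  join L6 pred L3: L3→L1 stop@L0
  join L6 pred L4: L4 stop@L0
  join L6 pred L5: L5→L4 stop@L0
  join L8 pred L2: L2→L1 stop@L0
  join L8 pred L5: L5→L4 stop@L0
  join L8 pred L6: L6 stop@L0
  join L8 pred L7: L7→L6 stop@L0
  L0 → ∅
  L1 → {L4,L6,L8}
  L2 → {L3,L8}
  L3 → {L6}
  L4 → {L4,L6,L8}
  L5 → {L4,L6,L8}
  L6 → {L8}
  L7 → {L8}
  L8 → ∅

DF(L3) = ["L6"]

Answer: ["L6"]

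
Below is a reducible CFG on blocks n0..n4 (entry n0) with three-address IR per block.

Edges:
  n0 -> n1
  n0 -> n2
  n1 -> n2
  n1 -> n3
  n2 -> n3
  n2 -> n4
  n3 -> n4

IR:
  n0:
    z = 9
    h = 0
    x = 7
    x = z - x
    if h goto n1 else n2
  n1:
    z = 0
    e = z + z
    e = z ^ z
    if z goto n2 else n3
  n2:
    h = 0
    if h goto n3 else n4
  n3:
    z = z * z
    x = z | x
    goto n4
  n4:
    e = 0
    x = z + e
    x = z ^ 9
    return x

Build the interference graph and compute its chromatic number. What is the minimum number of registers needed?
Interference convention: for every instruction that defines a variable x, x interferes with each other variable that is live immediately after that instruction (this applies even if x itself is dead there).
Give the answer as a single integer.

Answer: 3

Working:
Per-block:
  n0: def={h,x,z} ue=∅
  n1: def={e,z} ue=∅
  n2: def={h} ue=∅
  n3: def={x,z} ue={x,z}
  n4: def={e,x} ue={z}

Live sets:
  n0: in=∅ out={x,z}
  n1: in={x} out={x,z}
  n2: in={x,z} out={x,z}
  n3: in={x,z} out={z}
  n4: in={z} out=∅

Interfere edges:
  e: {x,z}
  h: {x,z}
  x: {e,h,z}
  z: {e,h,x}

Chromatic number:
  clique {e,x,z} ⇒ need ≥ 3
  3-colouring: c0={x}  c1={z}  c2={e,h}
  χ = 3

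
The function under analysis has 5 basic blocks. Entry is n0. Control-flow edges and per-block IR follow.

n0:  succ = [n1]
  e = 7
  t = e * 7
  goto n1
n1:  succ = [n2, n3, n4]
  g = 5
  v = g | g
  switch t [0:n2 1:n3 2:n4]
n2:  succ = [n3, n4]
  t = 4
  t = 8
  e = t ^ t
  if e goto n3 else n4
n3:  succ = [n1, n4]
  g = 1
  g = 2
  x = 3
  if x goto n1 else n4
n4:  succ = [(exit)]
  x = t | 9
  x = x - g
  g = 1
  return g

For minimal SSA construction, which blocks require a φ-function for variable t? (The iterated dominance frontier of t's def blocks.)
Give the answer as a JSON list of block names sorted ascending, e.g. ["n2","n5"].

idom tree: n1←n0 n2←n1 n3←n1 n4←n1
Dom at joins:
  n1: preds {n0,n3}: {n0} ∩ {n0,n1,n3} = {n0}; idom=n0
  n3: preds {n1,n2}: {n0,n1} ∩ {n0,n1,n2} = {n0,n1}; idom=n1
  n4: preds {n1,n2,n3}: {n0,n1} ∩ {n0,n1,n2} ∩ {n0,n1,n3} = {n0,n1}; idom=n1

DF walk-up:
  join n1 pred n0: · stop@n0
  join n1 pred n3: n3→n1 stop@n0
  join n3 pred n1: · stop@n1
  join n3 pred n2: n2 stop@n1
  join n4 pred n1: · stop@n1
  join n4 pred n2: n2 stop@n1
  join n4 pred n3: n3 stop@n1
  n0: DF=∅
  n1: DF={n1}
  n2: DF={n3,n4}
  n3: DF={n1,n4}
  n4: DF=∅

φ for t: defs {n0,n2}
  DF⁺ = {n1,n3,n4}

Answer: ["n1", "n3", "n4"]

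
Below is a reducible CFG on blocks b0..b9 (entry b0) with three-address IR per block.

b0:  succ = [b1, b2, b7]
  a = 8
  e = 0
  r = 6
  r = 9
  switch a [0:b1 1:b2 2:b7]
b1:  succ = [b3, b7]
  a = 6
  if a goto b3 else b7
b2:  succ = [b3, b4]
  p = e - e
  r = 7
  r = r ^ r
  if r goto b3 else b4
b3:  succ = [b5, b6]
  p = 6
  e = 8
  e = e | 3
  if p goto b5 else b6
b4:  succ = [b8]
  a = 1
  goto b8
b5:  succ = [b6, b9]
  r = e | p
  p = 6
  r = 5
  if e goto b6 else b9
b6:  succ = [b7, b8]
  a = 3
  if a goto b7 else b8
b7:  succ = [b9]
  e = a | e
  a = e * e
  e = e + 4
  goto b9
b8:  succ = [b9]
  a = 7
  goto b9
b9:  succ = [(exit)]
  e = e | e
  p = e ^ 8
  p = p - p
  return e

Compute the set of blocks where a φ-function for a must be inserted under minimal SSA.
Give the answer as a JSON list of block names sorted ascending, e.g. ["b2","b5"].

idom tree: b1←b0 b2←b0 b3←b0 b4←b2 b5←b3 b6←b3 b7←b0 b8←b0 b9←b0
Dom∩ at merges:
  b3: preds {b1,b2}: {b0,b1} ∩ {b0,b2} = {b0}; idom=b0
  b6: preds {b3,b5}: {b0,b3} ∩ {b0,b3,b5} = {b0,b3}; idom=b3
  b7: preds {b0,b1,b6}: {b0} ∩ {b0,b1} ∩ {b0,b3,b6} = {b0}; idom=b0
  b8: preds {b4,b6}: {b0,b2,b4} ∩ {b0,b3,b6} = {b0}; idom=b0
  b9: preds {b5,b7,b8}: {b0,b3,b5} ∩ {b0,b7} ∩ {b0,b8} = {b0}; idom=b0

Frontier:
  join b3 pred b1: b1 stop@b0
  join b3 pred b2: b2 stop@b0
  join b6 pred b3: · stop@b3
  join b6 pred b5: b5 stop@b3
  join b7 pred b0: · stop@b0
  join b7 pred b1: b1 stop@b0
  join b7 pred b6: b6→b3 stop@b0
  join b8 pred b4: b4→b2 stop@b0
  join b8 pred b6: b6→b3 stop@b0
  join b9 pred b5: b5→b3 stop@b0
  join b9 pred b7: b7 stop@b0
  join b9 pred b8: b8 stop@b0
  b0 → ∅
  b1 → {b3,b7}
  b2 → {b3,b8}
  b3 → {b7,b8,b9}
  b4 → {b8}
  b5 → {b6,b9}
  b6 → {b7,b8}
  b7 → {b9}
  b8 → {b9}
  b9 → ∅

φ for a: defs {b0,b1,b4,b6,b7,b8}
  DF⁺ = {b3,b7,b8,b9}

Answer: ["b3", "b7", "b8", "b9"]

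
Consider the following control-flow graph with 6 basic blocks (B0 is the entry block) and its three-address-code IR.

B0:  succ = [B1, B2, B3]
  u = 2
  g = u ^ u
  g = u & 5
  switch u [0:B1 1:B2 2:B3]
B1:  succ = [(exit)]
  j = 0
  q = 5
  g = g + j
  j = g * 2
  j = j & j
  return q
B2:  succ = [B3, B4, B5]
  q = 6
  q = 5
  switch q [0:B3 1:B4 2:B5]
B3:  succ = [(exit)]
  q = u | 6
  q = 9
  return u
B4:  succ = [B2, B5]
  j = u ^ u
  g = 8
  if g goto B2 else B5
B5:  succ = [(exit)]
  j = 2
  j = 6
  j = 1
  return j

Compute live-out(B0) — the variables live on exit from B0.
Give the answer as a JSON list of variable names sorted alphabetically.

Answer: ["g", "u"]

Working:
Per-block:
  B0 def {g,u} use ∅
  B1 def {g,j,q} use {g}
  B2 def {q} use ∅
  B3 def {q} use {u}
  B4 def {g,j} use {u}
  B5 def {j} use ∅

Live sets:
  B0 li=∅ lo={g,u}
  B1 li={g} lo=∅
  B2 li={u} lo={u}
  B3 li={u} lo=∅
  B4 li={u} lo={u}
  B5 li=∅ lo=∅

live-out(B0) = ["g", "u"]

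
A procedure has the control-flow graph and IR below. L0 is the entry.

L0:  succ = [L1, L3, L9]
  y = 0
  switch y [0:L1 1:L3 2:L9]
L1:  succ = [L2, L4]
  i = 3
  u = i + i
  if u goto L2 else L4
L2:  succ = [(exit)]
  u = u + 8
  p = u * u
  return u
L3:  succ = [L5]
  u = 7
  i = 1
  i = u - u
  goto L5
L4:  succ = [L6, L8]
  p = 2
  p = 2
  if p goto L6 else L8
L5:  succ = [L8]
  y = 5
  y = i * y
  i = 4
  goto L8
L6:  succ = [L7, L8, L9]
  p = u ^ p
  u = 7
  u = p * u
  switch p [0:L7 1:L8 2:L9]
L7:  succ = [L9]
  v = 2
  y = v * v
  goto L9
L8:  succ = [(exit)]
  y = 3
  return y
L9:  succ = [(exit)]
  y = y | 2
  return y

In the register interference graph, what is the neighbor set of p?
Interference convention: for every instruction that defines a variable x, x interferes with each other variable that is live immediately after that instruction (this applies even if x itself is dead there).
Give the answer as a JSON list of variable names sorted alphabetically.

Answer: ["u", "y"]

Analysis:
def/use:
  L0: {y} / ∅
  L1: {i,u} / ∅
  L2: {p,u} / {u}
  L3: {i,u} / ∅
  L4: {p} / ∅
  L5: {i,y} / {i}
  L6: {p,u} / {p,u}
  L7: {v,y} / ∅
  L8: {y} / ∅
  L9: {y} / {y}

Live sets:
  L0: in=∅ out={y}
  L1: in={y} out={u,y}
  L2: in={u} out=∅
  L3: in=∅ out={i}
  L4: in={u,y} out={p,u,y}
  L5: in={i} out=∅
  L6: in={p,u,y} out={y}
  L7: in=∅ out={y}
  L8: in=∅ out=∅
  L9: in={y} out=∅

Interfere edges:
  i — {u,y}
  p — {u,y}
  u — {i,p,y}
  v — ∅
  y — {i,p,u}

N(p) = ["u", "y"]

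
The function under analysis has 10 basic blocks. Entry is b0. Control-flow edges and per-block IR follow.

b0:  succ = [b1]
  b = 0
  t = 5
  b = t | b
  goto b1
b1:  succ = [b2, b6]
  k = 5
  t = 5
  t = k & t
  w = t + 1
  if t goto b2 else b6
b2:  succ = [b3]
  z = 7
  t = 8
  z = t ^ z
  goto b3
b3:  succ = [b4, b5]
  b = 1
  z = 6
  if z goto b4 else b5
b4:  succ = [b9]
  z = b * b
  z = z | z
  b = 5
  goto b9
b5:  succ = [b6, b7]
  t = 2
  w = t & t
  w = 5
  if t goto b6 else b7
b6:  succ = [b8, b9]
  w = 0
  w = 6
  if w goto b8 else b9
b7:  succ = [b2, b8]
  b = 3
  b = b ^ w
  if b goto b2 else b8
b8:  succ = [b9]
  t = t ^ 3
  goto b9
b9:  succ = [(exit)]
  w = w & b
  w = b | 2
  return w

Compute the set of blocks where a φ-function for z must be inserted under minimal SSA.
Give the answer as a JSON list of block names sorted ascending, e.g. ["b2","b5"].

idom tree: b1←b0 b2←b1 b3←b2 b4←b3 b5←b3 b6←b1 b7←b5 b8←b1 b9←b1
Join-block Dom:
  b2: preds {b1,b7}: {b0,b1} ∩ {b0,b1,b2,b3,b5,b7} = {b0,b1}; idom=b1
  b6: preds {b1,b5}: {b0,b1} ∩ {b0,b1,b2,b3,b5} = {b0,b1}; idom=b1
  b8: preds {b6,b7}: {b0,b1,b6} ∩ {b0,b1,b2,b3,b5,b7} = {b0,b1}; idom=b1
  b9: preds {b4,b6,b8}: {b0,b1,b2,b3,b4} ∩ {b0,b1,b6} ∩ {b0,b1,b8} = {b0,b1}; idom=b1

DF walk-up:
  join b2 pred b1: · stop@b1
  join b2 pred b7: b7→b5→b3→b2 stop@b1
  join b6 pred b1: · stop@b1
  join b6 pred b5: b5→b3→b2 stop@b1
  join b8 pred b6: b6 stop@b1
  join b8 pred b7: b7→b5→b3→b2 stop@b1
  join b9 pred b4: b4→b3→b2 stop@b1
  join b9 pred b6: b6 stop@b1
  join b9 pred b8: b8 stop@b1
  DF(b0)=∅
  DF(b1)=∅
  DF(b2)={b2,b6,b8,b9}
  DF(b3)={b2,b6,b8,b9}
  DF(b4)={b9}
  DF(b5)={b2,b6,b8}
  DF(b6)={b8,b9}
  DF(b7)={b2,b8}
  DF(b8)={b9}
  DF(b9)=∅

φ for z: defs {b2,b3,b4}
  DF⁺ = {b2,b6,b8,b9}

Answer: ["b2", "b6", "b8", "b9"]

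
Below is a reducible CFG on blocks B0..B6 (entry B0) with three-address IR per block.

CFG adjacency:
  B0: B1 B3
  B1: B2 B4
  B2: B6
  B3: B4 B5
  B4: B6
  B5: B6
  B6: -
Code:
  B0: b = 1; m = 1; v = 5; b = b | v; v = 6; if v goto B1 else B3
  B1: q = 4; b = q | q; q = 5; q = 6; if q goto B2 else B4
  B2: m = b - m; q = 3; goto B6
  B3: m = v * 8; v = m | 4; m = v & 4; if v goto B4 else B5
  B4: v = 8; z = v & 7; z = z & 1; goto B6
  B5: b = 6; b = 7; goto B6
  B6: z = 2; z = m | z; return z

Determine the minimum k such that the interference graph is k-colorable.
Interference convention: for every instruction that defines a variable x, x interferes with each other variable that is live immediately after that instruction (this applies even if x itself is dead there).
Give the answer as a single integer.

Answer: 3

Analysis:
Block summaries:
  B0 def {b,m,v} use ∅
  B1 def {b,q} use ∅
  B2 def {m,q} use {b,m}
  B3 def {m,v} use {v}
  B4 def {v,z} use ∅
  B5 def {b} use ∅
  B6 def {z} use {m}

Backward fixpoint:
  live B0: ∅→{m,v}
  live B1: {m}→{b,m}
  live B2: {b,m}→{m}
  live B3: {v}→{m}
  live B4: {m}→{m}
  live B5: {m}→{m}
  live B6: {m}→∅

Interfere edges:
  b↔{m,q,v}
  m↔{b,q,v,z}
  q↔{b,m}
  v↔{b,m}
  z↔{m}

Colouring:
  {b,m,q} pairwise interfere (3-clique) ⇒ χ ≥ 3
  3-colouring: R0={m}  R1={b,z}  R2={q,v}
  χ = 3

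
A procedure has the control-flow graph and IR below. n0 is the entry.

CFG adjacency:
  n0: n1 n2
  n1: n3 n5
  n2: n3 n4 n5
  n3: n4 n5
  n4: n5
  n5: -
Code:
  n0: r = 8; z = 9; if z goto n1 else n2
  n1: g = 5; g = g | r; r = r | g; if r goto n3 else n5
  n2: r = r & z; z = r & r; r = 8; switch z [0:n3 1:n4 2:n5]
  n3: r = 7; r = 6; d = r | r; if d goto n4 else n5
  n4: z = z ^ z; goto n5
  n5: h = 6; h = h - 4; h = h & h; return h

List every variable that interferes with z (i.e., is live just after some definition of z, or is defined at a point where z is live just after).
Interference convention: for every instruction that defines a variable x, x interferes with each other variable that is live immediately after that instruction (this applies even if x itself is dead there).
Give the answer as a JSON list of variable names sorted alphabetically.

Per-block:
  n0: def={r,z} ue=∅
  n1: def={g,r} ue={r}
  n2: def={r,z} ue={r,z}
  n3: def={d,r} ue=∅
  n4: def={z} ue={z}
  n5: def={h} ue=∅

Backward fixpoint:
  n0 li=∅ lo={r,z}
  n1 li={r,z} lo={z}
  n2 li={r,z} lo={z}
  n3 li={z} lo={z}
  n4 li={z} lo=∅
  n5 li=∅ lo=∅

Interference:
  d↔{z}
  g↔{r,z}
  h↔∅
  r↔{g,z}
  z↔{d,g,r}

N(z) = ["d", "g", "r"]

Answer: ["d", "g", "r"]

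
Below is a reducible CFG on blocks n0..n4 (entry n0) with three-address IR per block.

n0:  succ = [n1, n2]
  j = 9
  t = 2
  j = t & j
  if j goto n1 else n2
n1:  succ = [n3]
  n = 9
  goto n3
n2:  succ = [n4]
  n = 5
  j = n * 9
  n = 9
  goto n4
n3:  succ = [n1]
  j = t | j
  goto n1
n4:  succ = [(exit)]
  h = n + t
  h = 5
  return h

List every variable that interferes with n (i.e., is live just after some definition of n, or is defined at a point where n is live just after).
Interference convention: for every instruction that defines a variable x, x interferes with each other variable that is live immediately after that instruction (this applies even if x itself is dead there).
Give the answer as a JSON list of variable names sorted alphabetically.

Answer: ["j", "t"]

Analysis:
Per-block:
  n0: {j,t} / ∅
  n1: {n} / ∅
  n2: {j,n} / ∅
  n3: {j} / {j,t}
  n4: {h} / {n,t}

Liveness:
  n0: in=∅ out={j,t}
  n1: in={j,t} out={j,t}
  n2: in={t} out={n,t}
  n3: in={j,t} out={j,t}
  n4: in={n,t} out=∅

Interfere edges:
  h — ∅
  j — {n,t}
  n — {j,t}
  t — {j,n}

N(n) = ["j", "t"]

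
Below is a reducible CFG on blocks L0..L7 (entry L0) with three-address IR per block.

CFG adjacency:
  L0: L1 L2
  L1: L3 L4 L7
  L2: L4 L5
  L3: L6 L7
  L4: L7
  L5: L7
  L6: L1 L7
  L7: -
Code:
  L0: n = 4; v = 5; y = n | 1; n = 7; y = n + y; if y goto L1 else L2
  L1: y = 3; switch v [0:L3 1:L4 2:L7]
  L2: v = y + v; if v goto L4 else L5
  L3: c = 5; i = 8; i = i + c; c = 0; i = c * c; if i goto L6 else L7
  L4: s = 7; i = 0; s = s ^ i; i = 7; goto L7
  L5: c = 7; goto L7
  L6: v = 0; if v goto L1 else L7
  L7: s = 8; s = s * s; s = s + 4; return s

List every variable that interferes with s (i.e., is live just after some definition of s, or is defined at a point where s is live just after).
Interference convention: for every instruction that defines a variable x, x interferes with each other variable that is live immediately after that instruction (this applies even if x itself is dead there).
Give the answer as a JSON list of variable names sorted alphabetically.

Block summaries:
  L0: def={n,v,y} ue=∅
  L1: def={y} ue={v}
  L2: def={v} ue={v,y}
  L3: def={c,i} ue=∅
  L4: def={i,s} ue=∅
  L5: def={c} ue=∅
  L6: def={v} ue=∅
  L7: def={s} ue=∅

Live sets:
  L0: in=∅ out={v,y}
  L1: in={v} out=∅
  L2: in={v,y} out=∅
  L3: in=∅ out=∅
  L4: in=∅ out=∅
  L5: in=∅ out=∅
  L6: in=∅ out={v}
  L7: in=∅ out=∅

Interference:
  c — {i}
  i — {c,s}
  n — {v,y}
  s — {i}
  v — {n,y}
  y — {n,v}

N(s) = ["i"]

Answer: ["i"]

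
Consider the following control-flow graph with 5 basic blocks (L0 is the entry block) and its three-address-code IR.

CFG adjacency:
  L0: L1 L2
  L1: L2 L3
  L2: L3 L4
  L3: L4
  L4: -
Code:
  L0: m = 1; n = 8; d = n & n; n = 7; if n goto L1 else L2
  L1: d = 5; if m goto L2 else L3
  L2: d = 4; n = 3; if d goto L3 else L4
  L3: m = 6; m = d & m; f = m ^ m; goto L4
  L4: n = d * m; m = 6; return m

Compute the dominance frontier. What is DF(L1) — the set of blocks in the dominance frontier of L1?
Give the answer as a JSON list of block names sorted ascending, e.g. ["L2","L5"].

Answer: ["L2", "L3"]

Derivation:
idom tree: L1←L0 L2←L0 L3←L0 L4←L0
Join-block Dom:
  L2: preds {L0,L1}: {L0} ∩ {L0,L1} = {L0}; idom=L0
  L3: preds {L1,L2}: {L0,L1} ∩ {L0,L2} = {L0}; idom=L0
  L4: preds {L2,L3}: {L0,L2} ∩ {L0,L3} = {L0}; idom=L0

Frontier:
  join L2 pred L0: · stop@L0
  join L2 pred L1: L1 stop@L0
  join L3 pred L1: L1 stop@L0
  join L3 pred L2: L2 stop@L0
  join L4 pred L2: L2 stop@L0
  join L4 pred L3: L3 stop@L0
  L0: DF=∅
  L1: DF={L2,L3}
  L2: DF={L3,L4}
  L3: DF={L4}
  L4: DF=∅

DF(L1) = ["L2", "L3"]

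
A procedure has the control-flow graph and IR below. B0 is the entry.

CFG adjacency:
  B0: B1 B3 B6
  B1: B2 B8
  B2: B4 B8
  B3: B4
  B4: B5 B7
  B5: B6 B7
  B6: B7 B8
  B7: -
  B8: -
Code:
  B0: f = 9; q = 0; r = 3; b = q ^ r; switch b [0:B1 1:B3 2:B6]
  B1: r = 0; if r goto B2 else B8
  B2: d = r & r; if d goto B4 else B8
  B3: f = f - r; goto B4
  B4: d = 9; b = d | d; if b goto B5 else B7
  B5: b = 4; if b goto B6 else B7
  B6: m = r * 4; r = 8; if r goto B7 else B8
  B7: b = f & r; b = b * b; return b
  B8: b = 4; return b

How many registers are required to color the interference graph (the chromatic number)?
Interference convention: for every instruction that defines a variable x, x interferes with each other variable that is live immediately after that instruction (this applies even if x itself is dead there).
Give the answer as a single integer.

Block summaries:
  B0: def={b,f,q,r} ue=∅
  B1: def={r} ue=∅
  B2: def={d} ue={r}
  B3: def={f} ue={f,r}
  B4: def={b,d} ue=∅
  B5: def={b} ue=∅
  B6: def={m,r} ue={r}
  B7: def={b} ue={f,r}
  B8: def={b} ue=∅

Liveness:
  live B0: ∅→{f,r}
  live B1: {f}→{f,r}
  live B2: {f,r}→{f,r}
  live B3: {f,r}→{f,r}
  live B4: {f,r}→{f,r}
  live B5: {f,r}→{f,r}
  live B6: {f,r}→{f,r}
  live B7: {f,r}→∅
  live B8: ∅→∅

Conflict graph:
  b — {f,r}
  d — {f,r}
  f — {b,d,m,q,r}
  m — {f}
  q — {f,r}
  r — {b,d,f,q}

Colouring:
  clique {b,f,r} ⇒ need ≥ 3
  assign b→c2 d→c2 f→c0 m→c1 q→c2 r→c1 — no edge inside a register ⇒ χ ≤ 3
  χ = 3

Answer: 3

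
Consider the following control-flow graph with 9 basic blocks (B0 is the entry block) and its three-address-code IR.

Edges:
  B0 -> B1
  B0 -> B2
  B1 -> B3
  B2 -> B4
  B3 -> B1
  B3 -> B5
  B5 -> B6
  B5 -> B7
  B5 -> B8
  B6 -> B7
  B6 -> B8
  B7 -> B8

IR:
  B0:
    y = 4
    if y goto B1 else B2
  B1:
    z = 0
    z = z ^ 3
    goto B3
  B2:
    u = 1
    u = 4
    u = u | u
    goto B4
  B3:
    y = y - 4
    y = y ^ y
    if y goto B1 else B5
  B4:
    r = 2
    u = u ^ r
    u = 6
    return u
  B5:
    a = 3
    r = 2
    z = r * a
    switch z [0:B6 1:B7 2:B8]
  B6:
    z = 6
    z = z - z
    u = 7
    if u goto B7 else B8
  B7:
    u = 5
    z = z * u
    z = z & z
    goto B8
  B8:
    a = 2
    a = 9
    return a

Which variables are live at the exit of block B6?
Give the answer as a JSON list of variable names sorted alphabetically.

def/use:
  B0: def={y} ue=∅
  B1: def={z} ue=∅
  B2: def={u} ue=∅
  B3: def={y} ue={y}
  B4: def={r,u} ue={u}
  B5: def={a,r,z} ue=∅
  B6: def={u,z} ue=∅
  B7: def={u,z} ue={z}
  B8: def={a} ue=∅

Live sets:
  live B0: ∅→{y}
  live B1: {y}→{y}
  live B2: ∅→{u}
  live B3: {y}→{y}
  live B4: {u}→∅
  live B5: ∅→{z}
  live B6: ∅→{z}
  live B7: {z}→∅
  live B8: ∅→∅

live-out(B6) = ["z"]

Answer: ["z"]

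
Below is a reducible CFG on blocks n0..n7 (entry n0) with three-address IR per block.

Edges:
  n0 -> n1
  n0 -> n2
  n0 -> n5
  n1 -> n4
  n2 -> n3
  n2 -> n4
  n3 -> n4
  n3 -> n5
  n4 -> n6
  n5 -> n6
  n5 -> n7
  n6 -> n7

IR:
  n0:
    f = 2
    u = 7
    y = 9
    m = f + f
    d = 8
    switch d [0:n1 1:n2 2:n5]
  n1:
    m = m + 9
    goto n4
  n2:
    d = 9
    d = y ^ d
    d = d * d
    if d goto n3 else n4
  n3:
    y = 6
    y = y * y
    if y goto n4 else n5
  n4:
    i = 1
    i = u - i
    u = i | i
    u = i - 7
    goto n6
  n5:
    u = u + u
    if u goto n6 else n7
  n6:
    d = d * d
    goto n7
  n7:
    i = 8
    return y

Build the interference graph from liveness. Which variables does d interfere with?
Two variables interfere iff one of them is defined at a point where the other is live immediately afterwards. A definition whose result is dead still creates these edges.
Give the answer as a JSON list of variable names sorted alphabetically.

Answer: ["i", "m", "u", "y"]

Analysis:
Block summaries:
  n0: def={d,f,m,u,y} ue=∅
  n1: def={m} ue={m}
  n2: def={d} ue={y}
  n3: def={y} ue=∅
  n4: def={i,u} ue={u}
  n5: def={u} ue={u}
  n6: def={d} ue={d}
  n7: def={i} ue={y}

Liveness:
  n0 li=∅ lo={d,m,u,y}
  n1 li={d,m,u,y} lo={d,u,y}
  n2 li={u,y} lo={d,u,y}
  n3 li={d,u} lo={d,u,y}
  n4 li={d,u,y} lo={d,y}
  n5 li={d,u,y} lo={d,y}
  n6 li={d,y} lo={y}
  n7 li={y} lo=∅

Interference:
  d — {i,m,u,y}
  f — {u,y}
  i — {d,u,y}
  m — {d,u,y}
  u — {d,f,i,m,y}
  y — {d,f,i,m,u}

N(d) = ["i", "m", "u", "y"]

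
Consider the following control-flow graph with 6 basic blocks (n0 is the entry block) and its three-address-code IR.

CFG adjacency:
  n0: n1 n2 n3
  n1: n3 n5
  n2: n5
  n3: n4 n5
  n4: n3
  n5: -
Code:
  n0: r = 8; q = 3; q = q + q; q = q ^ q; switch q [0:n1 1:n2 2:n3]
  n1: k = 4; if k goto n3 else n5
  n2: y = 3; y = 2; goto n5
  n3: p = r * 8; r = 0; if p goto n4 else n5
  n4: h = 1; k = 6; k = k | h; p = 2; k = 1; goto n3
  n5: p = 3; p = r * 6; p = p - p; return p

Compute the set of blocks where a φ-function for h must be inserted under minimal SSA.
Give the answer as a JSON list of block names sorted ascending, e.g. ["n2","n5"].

Answer: ["n3", "n5"]

Working:
idom tree: n1←n0 n2←n0 n3←n0 n4←n3 n5←n0
Join-block Dom:
  n3: preds {n0,n1,n4}: {n0} ∩ {n0,n1} ∩ {n0,n3,n4} = {n0}; idom=n0
  n5: preds {n1,n2,n3}: {n0,n1} ∩ {n0,n2} ∩ {n0,n3} = {n0}; idom=n0

DF derivation:
  n3←n0: walk · to n0
  n3←n1: walk n1 to n0
  n3←n4: walk n4→n3 to n0
  n5←n1: walk n1 to n0
  n5←n2: walk n2 to n0
  n5←n3: walk n3 to n0
  n0: DF=∅
  n1: DF={n3,n5}
  n2: DF={n5}
  n3: DF={n3,n5}
  n4: DF={n3}
  n5: DF=∅

φ for h: defs {n4}
  DF⁺ = {n3,n5}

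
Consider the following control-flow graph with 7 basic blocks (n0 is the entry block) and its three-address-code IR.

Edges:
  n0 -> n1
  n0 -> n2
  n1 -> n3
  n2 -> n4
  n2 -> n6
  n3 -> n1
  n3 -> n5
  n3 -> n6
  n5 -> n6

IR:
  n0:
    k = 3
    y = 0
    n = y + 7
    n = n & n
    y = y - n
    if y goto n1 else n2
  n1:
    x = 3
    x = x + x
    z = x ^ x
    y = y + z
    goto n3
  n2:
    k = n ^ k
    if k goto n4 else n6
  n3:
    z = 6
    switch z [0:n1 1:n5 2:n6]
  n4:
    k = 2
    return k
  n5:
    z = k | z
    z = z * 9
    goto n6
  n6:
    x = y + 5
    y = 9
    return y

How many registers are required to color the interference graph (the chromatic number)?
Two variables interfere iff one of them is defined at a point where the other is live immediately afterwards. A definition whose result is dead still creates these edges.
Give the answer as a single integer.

Answer: 3

Derivation:
Block summaries:
  n0 def {k,n,y} use ∅
  n1 def {x,y,z} use {y}
  n2 def {k} use {k,n}
  n3 def {z} use ∅
  n4 def {k} use ∅
  n5 def {z} use {k,z}
  n6 def {x,y} use {y}

Live sets:
  live n0: ∅→{k,n,y}
  live n1: {k,y}→{k,y}
  live n2: {k,n,y}→{y}
  live n3: {k,y}→{k,y,z}
  live n4: ∅→∅
  live n5: {k,y,z}→{y}
  live n6: {y}→∅

Conflict graph:
  k↔{n,x,y,z}
  n↔{k,y}
  x↔{k,y}
  y↔{k,n,x,z}
  z↔{k,y}

Registers:
  clique {k,n,y} ⇒ need ≥ 3
  3-colouring: c0={k}  c1={y}  c2={n,x,z}
  χ = 3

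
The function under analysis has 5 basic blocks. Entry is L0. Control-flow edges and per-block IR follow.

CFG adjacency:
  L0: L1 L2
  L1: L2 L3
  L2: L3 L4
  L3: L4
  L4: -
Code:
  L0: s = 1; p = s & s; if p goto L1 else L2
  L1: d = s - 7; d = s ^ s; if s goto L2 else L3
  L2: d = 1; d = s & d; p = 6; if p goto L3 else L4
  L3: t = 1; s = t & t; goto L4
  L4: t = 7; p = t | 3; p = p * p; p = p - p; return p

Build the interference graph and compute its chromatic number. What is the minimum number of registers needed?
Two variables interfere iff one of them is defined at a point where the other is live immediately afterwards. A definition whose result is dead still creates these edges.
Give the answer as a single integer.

def/use:
  L0 def {p,s} use ∅
  L1 def {d} use {s}
  L2 def {d,p} use {s}
  L3 def {s,t} use ∅
  L4 def {p,t} use ∅

Liveness:
  L0: in=∅ out={s}
  L1: in={s} out={s}
  L2: in={s} out=∅
  L3: in=∅ out=∅
  L4: in=∅ out=∅

Interfere edges:
  d↔{s}
  p↔{s}
  s↔{d,p}
  t↔∅

Chromatic number:
  {d,s} pairwise interfere (2-clique) ⇒ χ ≥ 2
  assign d→c1 p→c1 s→c0 t→c0 — no edge inside a register ⇒ χ ≤ 2
  χ = 2

Answer: 2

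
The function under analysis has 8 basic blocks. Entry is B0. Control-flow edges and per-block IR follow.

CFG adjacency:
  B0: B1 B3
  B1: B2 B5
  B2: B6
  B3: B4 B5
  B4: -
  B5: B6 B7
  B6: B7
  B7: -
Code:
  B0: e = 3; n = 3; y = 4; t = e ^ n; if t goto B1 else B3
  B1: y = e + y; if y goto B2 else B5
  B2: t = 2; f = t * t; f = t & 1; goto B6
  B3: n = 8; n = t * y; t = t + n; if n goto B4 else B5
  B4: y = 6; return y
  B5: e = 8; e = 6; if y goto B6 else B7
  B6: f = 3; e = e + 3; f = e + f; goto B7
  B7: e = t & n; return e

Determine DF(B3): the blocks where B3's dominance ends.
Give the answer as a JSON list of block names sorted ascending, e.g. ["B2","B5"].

idom tree: B1←B0 B2←B1 B3←B0 B4←B3 B5←B0 B6←B0 B7←B0
Dom at joins:
  B5: preds {B1,B3}: {B0,B1} ∩ {B0,B3} = {B0}; idom=B0
  B6: preds {B2,B5}: {B0,B1,B2} ∩ {B0,B5} = {B0}; idom=B0
  B7: preds {B5,B6}: {B0,B5} ∩ {B0,B6} = {B0}; idom=B0

DF derivation:
  join B5 pred B1: B1 stop@B0
  join B5 pred B3: B3 stop@B0
  join B6 pred B2: B2→B1 stop@B0
  join B6 pred B5: B5 stop@B0
  join B7 pred B5: B5 stop@B0
  join B7 pred B6: B6 stop@B0
  B0: DF=∅
  B1: DF={B5,B6}
  B2: DF={B6}
  B3: DF={B5}
  B4: DF=∅
  B5: DF={B6,B7}
  B6: DF={B7}
  B7: DF=∅

DF(B3) = ["B5"]

Answer: ["B5"]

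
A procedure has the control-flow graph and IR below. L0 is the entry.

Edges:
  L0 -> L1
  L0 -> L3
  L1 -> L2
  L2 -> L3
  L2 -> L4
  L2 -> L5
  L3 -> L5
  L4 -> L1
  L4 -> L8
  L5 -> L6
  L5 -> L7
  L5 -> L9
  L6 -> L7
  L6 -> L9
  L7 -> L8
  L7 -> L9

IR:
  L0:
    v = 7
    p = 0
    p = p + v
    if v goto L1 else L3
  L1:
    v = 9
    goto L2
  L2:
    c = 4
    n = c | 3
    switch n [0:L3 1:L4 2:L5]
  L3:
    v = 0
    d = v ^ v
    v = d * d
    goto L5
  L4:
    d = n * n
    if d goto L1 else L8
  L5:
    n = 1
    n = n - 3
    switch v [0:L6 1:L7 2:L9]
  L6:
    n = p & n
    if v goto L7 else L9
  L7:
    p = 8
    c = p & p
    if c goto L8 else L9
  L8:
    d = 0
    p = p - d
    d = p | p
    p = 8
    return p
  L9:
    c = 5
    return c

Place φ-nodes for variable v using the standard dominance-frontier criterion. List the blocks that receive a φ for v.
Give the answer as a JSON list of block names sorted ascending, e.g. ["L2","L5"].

idom tree: L1←L0 L2←L1 L3←L0 L4←L2 L5←L0 L6←L5 L7←L5 L8←L0 L9←L5
Dom at joins:
  L1: preds {L0,L4}: {L0} ∩ {L0,L1,L2,L4} = {L0}; idom=L0
  L3: preds {L0,L2}: {L0} ∩ {L0,L1,L2} = {L0}; idom=L0
  L5: preds {L2,L3}: {L0,L1,L2} ∩ {L0,L3} = {L0}; idom=L0
  L7: preds {L5,L6}: {L0,L5} ∩ {L0,L5,L6} = {L0,L5}; idom=L5
  L8: preds {L4,L7}: {L0,L1,L2,L4} ∩ {L0,L5,L7} = {L0}; idom=L0
  L9: preds {L5,L6,L7}: {L0,L5} ∩ {L0,L5,L6} ∩ {L0,L5,L7} = {L0,L5}; idom=L5

DF walk-up:
  L1←L0: walk · to L0
  L1←L4: walk L4→L2→L1 to L0
  L3←L0: walk · to L0
  L3←L2: walk L2→L1 to L0
  L5←L2: walk L2→L1 to L0
  L5←L3: walk L3 to L0
  L7←L5: walk · to L5
  L7←L6: walk L6 to L5
  L8←L4: walk L4→L2→L1 to L0
  L8←L7: walk L7→L5 to L0
  L9←L5: walk · to L5
  L9←L6: walk L6 to L5
  L9←L7: walk L7 to L5
  L0: DF=∅
  L1: DF={L1,L3,L5,L8}
  L2: DF={L1,L3,L5,L8}
  L3: DF={L5}
  L4: DF={L1,L8}
  L5: DF={L8}
  L6: DF={L7,L9}
  L7: DF={L8,L9}
  L8: DF=∅
  L9: DF=∅

φ for v: defs {L0,L1,L3}
  DF⁺ = {L1,L3,L5,L8}

Answer: ["L1", "L3", "L5", "L8"]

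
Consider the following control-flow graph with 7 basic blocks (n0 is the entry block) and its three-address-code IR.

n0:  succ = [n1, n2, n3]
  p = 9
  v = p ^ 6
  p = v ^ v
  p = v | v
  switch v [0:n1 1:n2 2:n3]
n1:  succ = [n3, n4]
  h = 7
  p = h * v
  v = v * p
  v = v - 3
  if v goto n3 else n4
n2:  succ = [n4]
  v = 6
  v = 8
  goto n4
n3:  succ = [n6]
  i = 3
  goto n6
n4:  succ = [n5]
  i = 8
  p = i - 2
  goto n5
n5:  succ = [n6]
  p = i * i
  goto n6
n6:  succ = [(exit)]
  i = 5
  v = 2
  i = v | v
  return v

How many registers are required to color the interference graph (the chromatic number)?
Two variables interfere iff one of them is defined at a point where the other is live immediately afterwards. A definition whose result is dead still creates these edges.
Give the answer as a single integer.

Block summaries:
  n0: def={p,v} ue=∅
  n1: def={h,p,v} ue={v}
  n2: def={v} ue=∅
  n3: def={i} ue=∅
  n4: def={i,p} ue=∅
  n5: def={p} ue={i}
  n6: def={i,v} ue=∅

Backward fixpoint:
  live n0: ∅→{v}
  live n1: {v}→∅
  live n2: ∅→∅
  live n3: ∅→∅
  live n4: ∅→{i}
  live n5: {i}→∅
  live n6: ∅→∅

Interference:
  h — {v}
  i — {p,v}
  p — {i,v}
  v — {h,i,p}

Chromatic number:
  {i,p,v} pairwise interfere (3-clique) ⇒ χ ≥ 3
  3-colouring: r0={v}  r1={h,i}  r2={p}
  χ = 3

Answer: 3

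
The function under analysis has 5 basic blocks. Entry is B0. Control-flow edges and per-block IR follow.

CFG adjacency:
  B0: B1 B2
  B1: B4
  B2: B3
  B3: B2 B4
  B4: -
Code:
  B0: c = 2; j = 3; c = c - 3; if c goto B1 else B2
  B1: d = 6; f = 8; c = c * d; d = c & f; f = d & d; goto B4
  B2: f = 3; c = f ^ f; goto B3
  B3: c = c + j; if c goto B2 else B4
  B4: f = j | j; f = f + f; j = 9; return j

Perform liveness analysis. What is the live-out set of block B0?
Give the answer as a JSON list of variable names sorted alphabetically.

Per-block:
  B0 def {c,j} use ∅
  B1 def {c,d,f} use {c}
  B2 def {c,f} use ∅
  B3 def {c} use {c,j}
  B4 def {f,j} use {j}

Live sets:
  live B0: ∅→{c,j}
  live B1: {c,j}→{j}
  live B2: {j}→{c,j}
  live B3: {c,j}→{j}
  live B4: {j}→∅

live-out(B0) = ["c", "j"]

Answer: ["c", "j"]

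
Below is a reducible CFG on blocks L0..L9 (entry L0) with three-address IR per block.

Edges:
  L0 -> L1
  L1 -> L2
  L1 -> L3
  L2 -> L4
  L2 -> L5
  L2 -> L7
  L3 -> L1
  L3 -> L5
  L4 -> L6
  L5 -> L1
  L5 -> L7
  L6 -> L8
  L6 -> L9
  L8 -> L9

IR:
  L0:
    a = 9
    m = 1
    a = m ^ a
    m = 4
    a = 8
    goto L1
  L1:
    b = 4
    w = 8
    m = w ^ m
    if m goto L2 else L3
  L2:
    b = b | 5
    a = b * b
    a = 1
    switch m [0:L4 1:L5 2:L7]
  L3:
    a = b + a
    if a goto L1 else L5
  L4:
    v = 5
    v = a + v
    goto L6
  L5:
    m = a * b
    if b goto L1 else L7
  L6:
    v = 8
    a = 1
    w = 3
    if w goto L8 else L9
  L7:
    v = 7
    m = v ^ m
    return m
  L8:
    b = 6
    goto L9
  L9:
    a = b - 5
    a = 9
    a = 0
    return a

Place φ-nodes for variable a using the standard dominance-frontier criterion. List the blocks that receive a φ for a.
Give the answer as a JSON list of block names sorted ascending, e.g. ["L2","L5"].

idom tree: L1←L0 L2←L1 L3←L1 L4←L2 L5←L1 L6←L4 L7←L1 L8←L6 L9←L6
Join-block Dom:
  L1: preds {L0,L3,L5}: {L0} ∩ {L0,L1,L3} ∩ {L0,L1,L5} = {L0}; idom=L0
  L5: preds {L2,L3}: {L0,L1,L2} ∩ {L0,L1,L3} = {L0,L1}; idom=L1
  L7: preds {L2,L5}: {L0,L1,L2} ∩ {L0,L1,L5} = {L0,L1}; idom=L1
  L9: preds {L6,L8}: {L0,L1,L2,L4,L6} ∩ {L0,L1,L2,L4,L6,L8} = {L0,L1,L2,L4,L6}; idom=L6

Frontier:
  L1←L0: walk · to L0
  L1←L3: walk L3→L1 to L0
  L1←L5: walk L5→L1 to L0
  L5←L2: walk L2 to L1
  L5←L3: walk L3 to L1
  L7←L2: walk L2 to L1
  L7←L5: walk L5 to L1
  L9←L6: walk · to L6
  L9←L8: walk L8 to L6
  L0: DF=∅
  L1: DF={L1}
  L2: DF={L5,L7}
  L3: DF={L1,L5}
  L4: DF=∅
  L5: DF={L1,L7}
  L6: DF=∅
  L7: DF=∅
  L8: DF={L9}
  L9: DF=∅

φ for a: defs {L0,L2,L3,L6,L9}
  DF⁺ = {L1,L5,L7}

Answer: ["L1", "L5", "L7"]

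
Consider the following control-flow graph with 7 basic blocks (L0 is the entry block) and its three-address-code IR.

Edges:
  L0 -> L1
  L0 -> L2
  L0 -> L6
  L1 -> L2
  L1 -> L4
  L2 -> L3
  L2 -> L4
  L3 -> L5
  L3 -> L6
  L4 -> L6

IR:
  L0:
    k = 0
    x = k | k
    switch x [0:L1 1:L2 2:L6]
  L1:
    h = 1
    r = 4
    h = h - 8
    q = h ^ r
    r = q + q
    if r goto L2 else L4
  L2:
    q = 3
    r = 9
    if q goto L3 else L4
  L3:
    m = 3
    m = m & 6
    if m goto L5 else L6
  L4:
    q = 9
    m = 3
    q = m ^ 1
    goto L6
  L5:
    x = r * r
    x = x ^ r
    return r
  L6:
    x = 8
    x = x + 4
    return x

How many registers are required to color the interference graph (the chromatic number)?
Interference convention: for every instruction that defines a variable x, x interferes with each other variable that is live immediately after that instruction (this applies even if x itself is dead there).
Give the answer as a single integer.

def/use:
  L0 def {k,x} use ∅
  L1 def {h,q,r} use ∅
  L2 def {q,r} use ∅
  L3 def {m} use ∅
  L4 def {m,q} use ∅
  L5 def {x} use {r}
  L6 def {x} use ∅

Backward fixpoint:
  live L0: ∅→∅
  live L1: ∅→∅
  live L2: ∅→{r}
  live L3: {r}→{r}
  live L4: ∅→∅
  live L5: {r}→∅
  live L6: ∅→∅

Interference:
  h: {r}
  k: ∅
  m: {r}
  q: {r}
  r: {h,m,q,x}
  x: {r}

Colouring:
  {h,r} pairwise interfere (2-clique) ⇒ χ ≥ 2
  2-colouring: c0={k,r}  c1={h,m,q,x}
  χ = 2

Answer: 2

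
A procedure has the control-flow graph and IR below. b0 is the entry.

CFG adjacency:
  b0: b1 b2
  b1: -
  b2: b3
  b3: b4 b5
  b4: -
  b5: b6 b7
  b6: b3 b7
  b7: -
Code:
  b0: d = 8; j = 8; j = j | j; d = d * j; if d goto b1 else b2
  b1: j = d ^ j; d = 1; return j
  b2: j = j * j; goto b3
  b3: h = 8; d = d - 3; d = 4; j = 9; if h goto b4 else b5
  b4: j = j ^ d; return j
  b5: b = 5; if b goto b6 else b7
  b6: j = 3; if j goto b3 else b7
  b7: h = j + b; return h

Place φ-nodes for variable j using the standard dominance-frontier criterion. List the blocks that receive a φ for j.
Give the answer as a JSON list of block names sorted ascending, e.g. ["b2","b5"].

Answer: ["b3", "b7"]

Derivation:
idom tree: b1←b0 b2←b0 b3←b2 b4←b3 b5←b3 b6←b5 b7←b5
Join-block Dom:
  b3: preds {b2,b6}: {b0,b2} ∩ {b0,b2,b3,b5,b6} = {b0,b2}; idom=b2
  b7: preds {b5,b6}: {b0,b2,b3,b5} ∩ {b0,b2,b3,b5,b6} = {b0,b2,b3,b5}; idom=b5

Frontier:
  b3←b2: walk · to b2
  b3←b6: walk b6→b5→b3 to b2
  b7←b5: walk · to b5
  b7←b6: walk b6 to b5
  b0: DF=∅
  b1: DF=∅
  b2: DF=∅
  b3: DF={b3}
  b4: DF=∅
  b5: DF={b3}
  b6: DF={b3,b7}
  b7: DF=∅

φ for j: defs {b0,b1,b2,b3,b4,b6}
  DF⁺ = {b3,b7}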